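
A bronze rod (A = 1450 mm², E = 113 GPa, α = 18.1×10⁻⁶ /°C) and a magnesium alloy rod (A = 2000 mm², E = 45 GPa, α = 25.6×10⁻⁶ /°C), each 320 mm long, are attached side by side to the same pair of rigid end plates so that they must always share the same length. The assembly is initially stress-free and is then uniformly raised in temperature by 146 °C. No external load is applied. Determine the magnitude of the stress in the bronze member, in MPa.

σ ≈ 43.9 MPa (tensile)

Both members must finish at the same length. With the larger α, the magnesium alloy tends to over-expand; the plates restrain it, putting the magnesium alloy in compression and the bronze in tension. With no external load the two internal forces are equal and opposite, magnitude P.
Equating the net (thermal + elastic) strains gives |α₁ − α₂|·ΔT = P·[1/(A₁E₁) + 1/(A₂E₂)].
|α₁ − α₂|·ΔT = 7.5×10⁻⁶ × 146 = 0.001095.
1/(A₁E₁) + 1/(A₂E₂) = 1/(1450×113×10³) + 1/(2000×45×10³) = 1.721×10⁻⁸ N⁻¹.
So P = 0.001095 / 1.721×10⁻⁸ = 63.61 kN.
σ_{bronze} = P/A₁ = 63610/1450 = 43.87 MPa, tensile.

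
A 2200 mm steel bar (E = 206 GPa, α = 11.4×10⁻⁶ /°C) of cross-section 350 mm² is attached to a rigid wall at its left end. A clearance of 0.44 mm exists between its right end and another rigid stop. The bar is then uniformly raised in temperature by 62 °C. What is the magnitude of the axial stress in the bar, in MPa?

σ ≈ 104 MPa (compressive)

Unrestrained expansion: δ_free = αΔT L = 11.4×10⁻⁶ × 62 × 2200 = 1.555 mm.
This exceeds the 0.44 mm gap, so the wall pushes back. The portion of expansion that must be recovered elastically is δ_free − gap = 1.555 − 0.44 = 1.115 mm.
That suppressed elongation corresponds to σ = E·Δ/L = 206×10³ × 1.115/2200 = 104.4 MPa.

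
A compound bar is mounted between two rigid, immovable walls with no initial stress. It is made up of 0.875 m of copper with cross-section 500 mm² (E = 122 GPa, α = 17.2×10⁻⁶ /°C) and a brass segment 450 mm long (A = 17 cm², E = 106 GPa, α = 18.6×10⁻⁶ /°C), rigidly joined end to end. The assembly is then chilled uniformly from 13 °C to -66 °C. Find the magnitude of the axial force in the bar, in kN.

P ≈ 110 kN (tensile)

If the supports were absent, the total length change would be Σ αᵢΔT Lᵢ = 17.2×10⁻⁶×79×875 + 18.6×10⁻⁶×79×450 = 1.85 mm.
Since the ends are fixed, an axial force P builds up, equal in every segment, with P · Σ Lᵢ/(AᵢEᵢ) = δ_free.
Σ Lᵢ/(AᵢEᵢ) = 875/(500×122×10³) + 450/(1700×106×10³) = 1.684×10⁻⁵ mm/N.
So P = 1.85 / 1.684×10⁻⁵ = 109.9 kN, tensile.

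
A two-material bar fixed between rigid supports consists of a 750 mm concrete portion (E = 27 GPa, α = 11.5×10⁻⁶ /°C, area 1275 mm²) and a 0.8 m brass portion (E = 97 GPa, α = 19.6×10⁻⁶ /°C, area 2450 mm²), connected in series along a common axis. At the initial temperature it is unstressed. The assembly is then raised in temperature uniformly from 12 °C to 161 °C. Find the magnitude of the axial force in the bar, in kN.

P ≈ 144 kN (compressive)

If the supports were absent, the total length change would be Σ αᵢΔT Lᵢ = 11.5×10⁻⁶×149×750 + 19.6×10⁻⁶×149×800 = 3.621 mm.
The rigid supports impose zero overall length change; the single axial force P common to all segments must satisfy P Σ Lᵢ/(AᵢEᵢ) = δ_free.
Σ Lᵢ/(AᵢEᵢ) = 750/(1275×27×10³) + 800/(2450×97×10³) = 2.515×10⁻⁵ mm/N.
Hence P = δ_free / Σ(L/AE) = 3.621/2.515×10⁻⁵ = 144 kN (compressive).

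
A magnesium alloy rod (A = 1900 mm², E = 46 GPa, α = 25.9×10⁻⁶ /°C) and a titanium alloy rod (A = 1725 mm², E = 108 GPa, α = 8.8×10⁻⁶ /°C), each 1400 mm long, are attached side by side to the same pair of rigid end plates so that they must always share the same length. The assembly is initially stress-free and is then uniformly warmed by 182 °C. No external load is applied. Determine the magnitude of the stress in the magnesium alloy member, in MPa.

Equilibrium of a rigid end plate with no external load gives equal and opposite internal forces ±P in the two members. Since α_{magnesium alloy} > α_{titanium alloy}, heating drives the magnesium alloy into compression and the titanium alloy into tension.
Compatibility of the two members (thermal + elastic change equal): (α₁ − α₂)ΔT = P·[1/(A₁E₁) + 1/(A₂E₂)].
|α₁ − α₂|·ΔT = 17.1×10⁻⁶ × 182 = 0.003112.
1/(A₁E₁) + 1/(A₂E₂) = 1/(1900×46×10³) + 1/(1725×108×10³) = 1.681×10⁻⁸ N⁻¹.
So P = 0.003112 / 1.681×10⁻⁸ = 185.1 kN.
σ_{magnesium alloy} = P/A₁ = 185100/1900 = 97.45 MPa, compressive.

σ ≈ 97.4 MPa (compressive)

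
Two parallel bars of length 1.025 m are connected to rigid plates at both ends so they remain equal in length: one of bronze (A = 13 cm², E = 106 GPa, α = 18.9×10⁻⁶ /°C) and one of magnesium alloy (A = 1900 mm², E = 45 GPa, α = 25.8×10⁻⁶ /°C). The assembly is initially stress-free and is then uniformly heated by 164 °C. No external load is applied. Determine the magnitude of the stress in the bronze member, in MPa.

The magnesium alloy has the larger α, so on heating it would change length more than the bronze if both were free. The rigid plates force a common final length, so the magnesium alloy is put into compression and the bronze into tension, with equal and opposite forces P (no external load).
Setting the final lengths equal and cancelling L: (α₁ − α₂)ΔT = P/(A₁E₁) + P/(A₂E₂).
|α₁ − α₂|·ΔT = 6.9×10⁻⁶ × 164 = 0.001132.
1/(A₁E₁) + 1/(A₂E₂) = 1/(1300×106×10³) + 1/(1900×45×10³) = 1.895×10⁻⁸ N⁻¹.
P = 0.001132 / 1.895×10⁻⁸ = 59710 N = 59.71 kN.
σ_{bronze} = P/A₁ = 59710/1300 = 45.93 MPa, tensile.

σ ≈ 45.9 MPa (tensile)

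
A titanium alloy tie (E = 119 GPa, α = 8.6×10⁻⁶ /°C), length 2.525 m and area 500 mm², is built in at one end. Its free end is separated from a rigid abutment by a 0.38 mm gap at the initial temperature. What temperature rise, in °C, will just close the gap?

ΔT ≈ 17.5 °C

Contact occurs when the free expansion equals the gap: αΔT L = 0.38 mm.
So ΔT = g/(αL) = 0.38/(8.6×10⁻⁶ × 2525) = 17.5 °C.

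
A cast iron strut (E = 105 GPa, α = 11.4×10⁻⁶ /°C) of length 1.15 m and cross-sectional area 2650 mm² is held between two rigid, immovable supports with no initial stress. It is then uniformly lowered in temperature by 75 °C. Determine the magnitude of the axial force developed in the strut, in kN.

P ≈ 238 kN (tensile)

The ends cannot move, so σ = EαΔT = 105×10³ × 11.4×10⁻⁶ × 75 = 89.77 MPa.
Then P = σA = 89.77 × 2650 mm² = 237.9 kN, tensile.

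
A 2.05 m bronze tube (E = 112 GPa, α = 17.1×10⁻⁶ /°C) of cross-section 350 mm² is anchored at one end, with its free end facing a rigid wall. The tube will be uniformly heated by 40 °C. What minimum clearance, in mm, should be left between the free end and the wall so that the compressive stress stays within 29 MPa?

Free expansion if unrestrained: δ_free = αΔT L = 17.1×10⁻⁶ × 40 × 2050 = 1.402 mm.
At the allowable stress the elastic shortening the wall may impose is σL/E = 29 × 2050 / (112×10³) = 0.5308 mm.
The gap must absorb the remainder: g_min = 1.402 − 0.5308 = 0.8714 mm.

g ≈ 0.871 mm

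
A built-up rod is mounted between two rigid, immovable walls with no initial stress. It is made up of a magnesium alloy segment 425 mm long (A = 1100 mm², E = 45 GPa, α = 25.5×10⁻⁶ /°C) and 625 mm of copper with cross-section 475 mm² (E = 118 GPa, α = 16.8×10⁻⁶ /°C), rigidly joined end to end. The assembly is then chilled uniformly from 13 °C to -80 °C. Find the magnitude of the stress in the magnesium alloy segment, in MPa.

With the walls removed the bar would change length by δ_free = Σ αᵢΔT Lᵢ = 25.5×10⁻⁶×93×425 + 16.8×10⁻⁶×93×625 = 1.984 mm.
Since the ends are fixed, an axial force P builds up, equal in every segment, with P · Σ Lᵢ/(AᵢEᵢ) = δ_free.
The series flexibility is Σ Lᵢ/(AᵢEᵢ) = 425/(1100×45×10³) + 625/(475×118×10³) = 1.974×10⁻⁵ mm/N.
So P = 1.984 / 1.974×10⁻⁵ = 100.5 kN, tensile.
σ_{magnesium alloy} = P / A = 100500 / 1100 = 91.4 MPa.

σ ≈ 91.4 MPa (tensile)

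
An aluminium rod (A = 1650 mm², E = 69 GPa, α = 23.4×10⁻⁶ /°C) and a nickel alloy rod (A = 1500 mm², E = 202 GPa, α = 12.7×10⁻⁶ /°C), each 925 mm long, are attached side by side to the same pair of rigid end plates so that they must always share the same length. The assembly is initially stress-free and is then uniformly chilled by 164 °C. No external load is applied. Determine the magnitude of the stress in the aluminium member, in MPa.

σ ≈ 88 MPa (tensile)

Both members must finish at the same length. With the larger α, the aluminium tends to over-contract; the plates restrain it, putting the aluminium in tension and the nickel alloy in compression. With no external load the two internal forces are equal and opposite, magnitude P.
Compatibility of the two members (thermal + elastic change equal): (α₁ − α₂)ΔT = P·[1/(A₁E₁) + 1/(A₂E₂)].
|α₁ − α₂|·ΔT = 10.7×10⁻⁶ × 164 = 0.001755.
1/(A₁E₁) + 1/(A₂E₂) = 1/(1650×69×10³) + 1/(1500×202×10³) = 1.208×10⁻⁸ N⁻¹.
P = 0.001755 / 1.208×10⁻⁸ = 145200 N = 145.2 kN.
σ_{aluminium} = P/A₁ = 145200/1650 = 88.01 MPa, tensile.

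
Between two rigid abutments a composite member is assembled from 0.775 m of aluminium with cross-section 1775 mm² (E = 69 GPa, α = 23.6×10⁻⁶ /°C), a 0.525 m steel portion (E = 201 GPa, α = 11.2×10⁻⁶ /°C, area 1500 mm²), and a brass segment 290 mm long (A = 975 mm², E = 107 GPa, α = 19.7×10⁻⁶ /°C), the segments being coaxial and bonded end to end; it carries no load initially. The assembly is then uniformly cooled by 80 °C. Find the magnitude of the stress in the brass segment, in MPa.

σ ≈ 226 MPa (tensile)

Free thermal contraction of the whole bar: Σ αᵢΔT Lᵢ = 23.6×10⁻⁶×80×775 + 11.2×10⁻⁶×80×525 + 19.7×10⁻⁶×80×290 = 2.391 mm.
Since the ends are fixed, an axial force P builds up, equal in every segment, with P · Σ Lᵢ/(AᵢEᵢ) = δ_free.
The series flexibility is Σ Lᵢ/(AᵢEᵢ) = 775/(1775×69×10³) + 525/(1500×201×10³) + 290/(975×107×10³) = 1.085×10⁻⁵ mm/N.
P = 2.391 / 1.085×10⁻⁵ = 220400 N = 220.4 kN, tensile.
σ_{brass} = P / A = 220400 / 975 = 226 MPa.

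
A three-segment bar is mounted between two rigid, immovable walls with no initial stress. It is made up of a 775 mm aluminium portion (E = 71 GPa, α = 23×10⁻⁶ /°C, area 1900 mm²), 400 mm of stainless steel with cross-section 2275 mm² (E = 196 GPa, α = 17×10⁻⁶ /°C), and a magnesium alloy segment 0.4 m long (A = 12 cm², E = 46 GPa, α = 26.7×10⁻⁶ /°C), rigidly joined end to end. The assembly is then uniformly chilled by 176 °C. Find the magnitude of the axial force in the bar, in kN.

With the walls removed the bar would change length by δ_free = Σ αᵢΔT Lᵢ = 23×10⁻⁶×176×775 + 17×10⁻⁶×176×400 + 26.7×10⁻⁶×176×400 = 6.214 mm.
The walls prevent any net length change, so an axial force P (same in every segment) develops. Compatibility: P · Σ Lᵢ/(AᵢEᵢ) = δ_free.
The series flexibility is Σ Lᵢ/(AᵢEᵢ) = 775/(1900×71×10³) + 400/(2275×196×10³) + 400/(1200×46×10³) = 1.389×10⁻⁵ mm/N.
So P = 6.214 / 1.389×10⁻⁵ = 447.4 kN, tensile.

P ≈ 447 kN (tensile)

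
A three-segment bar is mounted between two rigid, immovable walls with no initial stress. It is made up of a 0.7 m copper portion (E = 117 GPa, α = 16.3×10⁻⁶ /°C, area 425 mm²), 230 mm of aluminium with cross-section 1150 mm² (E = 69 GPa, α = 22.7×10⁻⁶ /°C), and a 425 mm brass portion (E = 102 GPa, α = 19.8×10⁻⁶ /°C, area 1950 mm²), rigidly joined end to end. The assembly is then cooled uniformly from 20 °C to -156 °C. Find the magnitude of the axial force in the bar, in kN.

Free thermal contraction of the whole bar: Σ αᵢΔT Lᵢ = 16.3×10⁻⁶×176×700 + 22.7×10⁻⁶×176×230 + 19.8×10⁻⁶×176×425 = 4.408 mm.
The walls prevent any net length change, so an axial force P (same in every segment) develops. Compatibility: P · Σ Lᵢ/(AᵢEᵢ) = δ_free.
The series flexibility is Σ Lᵢ/(AᵢEᵢ) = 700/(425×117×10³) + 230/(1150×69×10³) + 425/(1950×102×10³) = 1.911×10⁻⁵ mm/N.
Hence P = δ_free / Σ(L/AE) = 4.408/1.911×10⁻⁵ = 230.6 kN (tensile).

P ≈ 231 kN (tensile)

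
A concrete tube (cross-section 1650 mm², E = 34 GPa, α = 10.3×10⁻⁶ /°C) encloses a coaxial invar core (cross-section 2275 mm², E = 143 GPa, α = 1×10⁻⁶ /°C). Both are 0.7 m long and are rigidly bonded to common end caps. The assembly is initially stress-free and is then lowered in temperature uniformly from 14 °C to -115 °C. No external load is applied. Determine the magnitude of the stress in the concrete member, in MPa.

σ ≈ 34.8 MPa (tensile)

Equilibrium of a rigid end plate with no external load gives equal and opposite internal forces ±P in the two members. Since α_{concrete} > α_{invar}, cooling drives the concrete into tension and the invar into compression.
Equating the net (thermal + elastic) strains gives |α₁ − α₂|·ΔT = P·[1/(A₁E₁) + 1/(A₂E₂)].
|α₁ − α₂|·ΔT = 9.3×10⁻⁶ × 129 = 0.0012.
1/(A₁E₁) + 1/(A₂E₂) = 1/(1650×34×10³) + 1/(2275×143×10³) = 2.09×10⁻⁸ N⁻¹.
P = 0.0012 / 2.09×10⁻⁸ = 57400 N = 57.4 kN.
σ_{concrete} = P/A₁ = 57400/1650 = 34.79 MPa, tensile.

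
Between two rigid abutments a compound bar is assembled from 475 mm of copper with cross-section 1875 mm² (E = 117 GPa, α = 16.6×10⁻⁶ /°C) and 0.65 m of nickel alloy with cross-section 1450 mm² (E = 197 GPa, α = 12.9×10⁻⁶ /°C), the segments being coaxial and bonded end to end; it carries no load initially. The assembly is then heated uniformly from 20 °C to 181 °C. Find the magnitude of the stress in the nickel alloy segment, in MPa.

σ ≈ 407 MPa (compressive)

Free thermal expansion of the whole bar: Σ αᵢΔT Lᵢ = 16.6×10⁻⁶×161×475 + 12.9×10⁻⁶×161×650 = 2.619 mm.
The walls prevent any net length change, so an axial force P (same in every segment) develops. Compatibility: P · Σ Lᵢ/(AᵢEᵢ) = δ_free.
Σ Lᵢ/(AᵢEᵢ) = 475/(1875×117×10³) + 650/(1450×197×10³) = 4.441×10⁻⁶ mm/N.
P = 2.619 / 4.441×10⁻⁶ = 589900 N = 589.9 kN, compressive.
σ_{nickel alloy} = P / A = 589900 / 1450 = 406.8 MPa.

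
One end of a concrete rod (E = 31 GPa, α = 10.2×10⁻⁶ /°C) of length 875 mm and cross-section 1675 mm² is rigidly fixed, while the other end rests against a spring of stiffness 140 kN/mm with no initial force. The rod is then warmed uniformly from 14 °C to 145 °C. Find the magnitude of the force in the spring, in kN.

P ≈ 48.7 kN

If the spring were absent the rod would lengthen by αΔT L = 10.2×10⁻⁶ × 131 × 875 = 1.169 mm.
With a force P in the spring, the elastic change of the rod is PL/(AE) and that of the spring is P/k; compatibility requires their sum to equal δ_free.
So P = δ_free / [L/(AE) + 1/k] = 1.169 / [ 875/(1675×31×10³) + 1/(140×10³) ].
P = 1.169 / 2.399×10⁻⁵ = 48730 N.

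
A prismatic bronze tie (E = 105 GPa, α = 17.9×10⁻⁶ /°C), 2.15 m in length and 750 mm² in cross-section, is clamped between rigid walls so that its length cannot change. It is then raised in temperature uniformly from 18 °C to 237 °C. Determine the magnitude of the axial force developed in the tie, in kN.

With zero net strain, σ = E·αΔT = 105 GPa × 17.9×10⁻⁶ × 219 = 411.6 MPa.
P = AEαΔT = 750 × 105×10³ × 17.9×10⁻⁶ × 219 = 308.7 kN (compressive).

P ≈ 309 kN (compressive)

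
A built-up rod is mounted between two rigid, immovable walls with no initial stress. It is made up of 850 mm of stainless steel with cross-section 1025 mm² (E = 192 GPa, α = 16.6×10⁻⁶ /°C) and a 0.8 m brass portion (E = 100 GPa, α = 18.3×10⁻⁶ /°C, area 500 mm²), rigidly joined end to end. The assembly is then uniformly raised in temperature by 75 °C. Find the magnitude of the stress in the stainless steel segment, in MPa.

σ ≈ 104 MPa (compressive)

With the walls removed the bar would change length by δ_free = Σ αᵢΔT Lᵢ = 16.6×10⁻⁶×75×850 + 18.3×10⁻⁶×75×800 = 2.156 mm.
The rigid supports impose zero overall length change; the single axial force P common to all segments must satisfy P Σ Lᵢ/(AᵢEᵢ) = δ_free.
The series flexibility is Σ Lᵢ/(AᵢEᵢ) = 850/(1025×192×10³) + 800/(500×100×10³) = 2.032×10⁻⁵ mm/N.
P = 2.156 / 2.032×10⁻⁵ = 106100 N = 106.1 kN, compressive.
σ_{stainless steel} = P / A = 106100 / 1025 = 103.5 MPa.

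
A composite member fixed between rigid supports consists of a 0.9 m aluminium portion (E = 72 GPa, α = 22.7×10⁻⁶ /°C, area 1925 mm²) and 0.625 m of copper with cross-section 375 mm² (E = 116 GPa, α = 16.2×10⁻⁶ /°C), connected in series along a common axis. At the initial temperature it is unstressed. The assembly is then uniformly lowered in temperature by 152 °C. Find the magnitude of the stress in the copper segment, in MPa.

If the supports were absent, the total length change would be Σ αᵢΔT Lᵢ = 22.7×10⁻⁶×152×900 + 16.2×10⁻⁶×152×625 = 4.644 mm.
The walls prevent any net length change, so an axial force P (same in every segment) develops. Compatibility: P · Σ Lᵢ/(AᵢEᵢ) = δ_free.
Σ Lᵢ/(AᵢEᵢ) = 900/(1925×72×10³) + 625/(375×116×10³) = 2.086×10⁻⁵ mm/N.
P = 4.644 / 2.086×10⁻⁵ = 222600 N = 222.6 kN, tensile.
σ_{copper} = P / A = 222600 / 375 = 593.7 MPa.

σ ≈ 594 MPa (tensile)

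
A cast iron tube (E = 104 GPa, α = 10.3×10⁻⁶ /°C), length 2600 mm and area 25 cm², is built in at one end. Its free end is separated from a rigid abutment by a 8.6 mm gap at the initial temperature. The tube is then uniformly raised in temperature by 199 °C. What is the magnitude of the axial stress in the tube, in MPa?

σ ≈ 0 MPa

If the wall were absent the tube would grow by αΔT L = 10.3×10⁻⁶ × 199 × 2600 = 5.329 mm.
Since δ_free = 5.33 mm is less than the 8.6 mm gap, the tube never touches the wall. No axial force develops.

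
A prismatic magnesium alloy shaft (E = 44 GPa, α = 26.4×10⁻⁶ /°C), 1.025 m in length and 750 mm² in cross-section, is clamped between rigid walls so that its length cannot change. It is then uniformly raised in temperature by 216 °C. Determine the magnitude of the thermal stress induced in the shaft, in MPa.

Because both ends are immovable the net strain is zero, and the suppressed thermal strain is αΔT = 26.4×10⁻⁶ × 216 = 5702.4×10⁻⁶.
σ = EαΔT = 44×10³ × 26.4×10⁻⁶ × 216 = 250.9 MPa (compressive; the shaft is trying to expand).

σ ≈ 251 MPa (compressive)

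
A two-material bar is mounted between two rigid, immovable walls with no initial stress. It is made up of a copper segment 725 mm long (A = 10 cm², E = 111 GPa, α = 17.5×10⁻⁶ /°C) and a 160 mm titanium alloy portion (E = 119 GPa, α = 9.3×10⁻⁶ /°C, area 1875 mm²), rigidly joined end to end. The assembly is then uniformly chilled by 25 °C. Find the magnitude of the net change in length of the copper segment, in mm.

With the walls removed the bar would change length by δ_free = Σ αᵢΔT Lᵢ = 17.5×10⁻⁶×25×725 + 9.3×10⁻⁶×25×160 = 0.3544 mm.
The walls prevent any net length change, so an axial force P (same in every segment) develops. Compatibility: P · Σ Lᵢ/(AᵢEᵢ) = δ_free.
Σ Lᵢ/(AᵢEᵢ) = 725/(1000×111×10³) + 160/(1875×119×10³) = 7.249×10⁻⁶ mm/N.
P = 0.3544 / 7.249×10⁻⁶ = 48890 N = 48.89 kN, tensile.
For the copper segment, free thermal change = 17.5×10⁻⁶×25×725 = 0.3172 mm and elastic change from P = 48890×725/(1000×111×10³) = 0.3193 mm; these oppose, so the net change is 0.00214 mm (segment lengthens).

|ΔL| ≈ 0.00214 mm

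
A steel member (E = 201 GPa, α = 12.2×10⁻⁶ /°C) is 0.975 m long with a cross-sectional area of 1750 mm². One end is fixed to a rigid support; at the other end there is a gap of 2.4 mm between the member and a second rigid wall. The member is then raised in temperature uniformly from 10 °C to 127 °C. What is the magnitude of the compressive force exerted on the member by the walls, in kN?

P ≈ 0 kN

Free thermal elongation = αΔT L = 12.2×10⁻⁶ × 117 × 975 = 1.392 mm.
Since δ_free = 1.39 mm is less than the 2.4 mm gap, the member never touches the wall. No axial force develops.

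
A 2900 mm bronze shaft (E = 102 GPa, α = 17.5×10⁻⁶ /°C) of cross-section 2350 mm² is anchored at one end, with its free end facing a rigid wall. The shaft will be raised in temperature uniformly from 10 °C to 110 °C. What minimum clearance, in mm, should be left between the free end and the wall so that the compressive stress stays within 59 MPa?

Free expansion if unrestrained: δ_free = αΔT L = 17.5×10⁻⁶ × 100 × 2900 = 5.075 mm.
At the allowable stress the elastic shortening the wall may impose is σL/E = 59 × 2900 / (102×10³) = 1.677 mm.
So the gap has to take up the difference, g_min = δ_free − σL/E = 5.075 − 1.677 = 3.398 mm.

g ≈ 3.4 mm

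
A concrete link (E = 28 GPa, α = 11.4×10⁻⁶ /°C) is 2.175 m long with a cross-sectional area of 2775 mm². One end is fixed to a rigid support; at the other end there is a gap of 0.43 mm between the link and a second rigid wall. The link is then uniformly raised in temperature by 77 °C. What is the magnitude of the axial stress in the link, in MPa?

σ ≈ 19 MPa (compressive)

If the wall were absent the link would grow by αΔT L = 11.4×10⁻⁶ × 77 × 2175 = 1.909 mm.
The gap closes (δ_free > 0.43 mm) and the wall then resists a further 1.909 − 0.43 = 1.479 mm of expansion.
That suppressed elongation corresponds to σ = E·Δ/L = 28×10³ × 1.479/2175 = 19.04 MPa.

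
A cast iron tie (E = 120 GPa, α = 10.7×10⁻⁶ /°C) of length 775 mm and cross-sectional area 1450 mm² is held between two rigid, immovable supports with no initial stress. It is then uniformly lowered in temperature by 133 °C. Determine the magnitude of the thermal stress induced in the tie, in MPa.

σ ≈ 171 MPa (tensile)

Because both ends are immovable the net strain is zero, and the suppressed thermal strain is αΔT = 10.7×10⁻⁶ × 133 = 1423.1×10⁻⁶.
σ = EαΔT = 120×10³ × 10.7×10⁻⁶ × 133 = 170.8 MPa (tensile; the tie is trying to contract).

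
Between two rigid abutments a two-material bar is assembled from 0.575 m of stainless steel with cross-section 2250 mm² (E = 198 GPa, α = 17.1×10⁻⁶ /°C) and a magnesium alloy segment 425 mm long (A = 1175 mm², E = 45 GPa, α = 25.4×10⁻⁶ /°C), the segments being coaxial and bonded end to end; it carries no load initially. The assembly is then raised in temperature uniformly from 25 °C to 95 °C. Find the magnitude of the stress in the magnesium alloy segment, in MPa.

With the walls removed the bar would change length by δ_free = Σ αᵢΔT Lᵢ = 17.1×10⁻⁶×70×575 + 25.4×10⁻⁶×70×425 = 1.444 mm.
Since the ends are fixed, an axial force P builds up, equal in every segment, with P · Σ Lᵢ/(AᵢEᵢ) = δ_free.
Σ Lᵢ/(AᵢEᵢ) = 575/(2250×198×10³) + 425/(1175×45×10³) = 9.329×10⁻⁶ mm/N.
Hence P = δ_free / Σ(L/AE) = 1.444/9.329×10⁻⁶ = 154.8 kN (compressive).
σ_{magnesium alloy} = P / A = 154800 / 1175 = 131.7 MPa.

σ ≈ 132 MPa (compressive)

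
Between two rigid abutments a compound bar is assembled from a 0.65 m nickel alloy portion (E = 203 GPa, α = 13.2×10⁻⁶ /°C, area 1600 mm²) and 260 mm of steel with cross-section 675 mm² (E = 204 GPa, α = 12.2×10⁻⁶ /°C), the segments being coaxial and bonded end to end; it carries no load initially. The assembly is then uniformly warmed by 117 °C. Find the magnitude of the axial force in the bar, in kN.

P ≈ 354 kN (compressive)

Free thermal expansion of the whole bar: Σ αᵢΔT Lᵢ = 13.2×10⁻⁶×117×650 + 12.2×10⁻⁶×117×260 = 1.375 mm.
The rigid supports impose zero overall length change; the single axial force P common to all segments must satisfy P Σ Lᵢ/(AᵢEᵢ) = δ_free.
The series flexibility is Σ Lᵢ/(AᵢEᵢ) = 650/(1600×203×10³) + 260/(675×204×10³) = 3.889×10⁻⁶ mm/N.
Hence P = δ_free / Σ(L/AE) = 1.375/3.889×10⁻⁶ = 353.5 kN (compressive).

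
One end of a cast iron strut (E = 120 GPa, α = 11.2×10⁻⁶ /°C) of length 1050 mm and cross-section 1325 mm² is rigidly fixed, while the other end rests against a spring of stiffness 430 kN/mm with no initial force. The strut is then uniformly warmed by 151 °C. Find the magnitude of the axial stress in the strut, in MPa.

σ ≈ 150 MPa (compressive)

If the spring were absent the strut would lengthen by αΔT L = 11.2×10⁻⁶ × 151 × 1050 = 1.776 mm.
Let P be the compressive force at the spring. The strut shortens elastically by PL/(AE) and the spring compresses by P/k; together these equal δ_free.
So P = δ_free / [L/(AE) + 1/k] = 1.776 / [ 1050/(1325×120×10³) + 1/(430×10³) ].
P = 1.776 / 8.929×10⁻⁶ = 198900 N.
σ = P/A = 198900/1325 = 150.1 MPa.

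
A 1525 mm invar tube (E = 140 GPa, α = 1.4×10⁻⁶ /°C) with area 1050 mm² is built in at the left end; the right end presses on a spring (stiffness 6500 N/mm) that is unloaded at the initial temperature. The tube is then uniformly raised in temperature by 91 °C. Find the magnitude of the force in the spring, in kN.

Free thermal expansion: δ_free = αΔT L = 1.4×10⁻⁶ × 91 × 1525 = 0.1943 mm.
Let P be the compressive force at the spring. The tube shortens elastically by PL/(AE) and the spring compresses by P/k; together these equal δ_free.
P [ L/(AE) + 1/k ] = δ_free → P [ 1525/(1050×140×10³) + 1/(6500) ] = 0.1943.
P = 0.1943 / 0.0001642 = 1183 N.

P ≈ 1.18 kN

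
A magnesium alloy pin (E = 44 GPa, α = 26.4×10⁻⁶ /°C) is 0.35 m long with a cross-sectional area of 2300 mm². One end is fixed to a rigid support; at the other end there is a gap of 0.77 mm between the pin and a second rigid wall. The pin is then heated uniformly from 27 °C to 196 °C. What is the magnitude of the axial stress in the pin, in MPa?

σ ≈ 99.5 MPa (compressive)

Unrestrained expansion: δ_free = αΔT L = 26.4×10⁻⁶ × 169 × 350 = 1.562 mm.
The gap closes (δ_free > 0.77 mm) and the wall then resists a further 1.562 − 0.77 = 0.7916 mm of expansion.
That suppressed elongation corresponds to σ = E·Δ/L = 44×10³ × 0.7916/350 = 99.51 MPa.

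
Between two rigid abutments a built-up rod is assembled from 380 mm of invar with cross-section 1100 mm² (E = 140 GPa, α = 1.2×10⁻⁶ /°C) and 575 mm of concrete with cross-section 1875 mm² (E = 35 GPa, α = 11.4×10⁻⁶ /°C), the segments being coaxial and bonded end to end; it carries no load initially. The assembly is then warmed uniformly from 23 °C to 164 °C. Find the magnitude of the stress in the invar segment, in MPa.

σ ≈ 80 MPa (compressive)

With the walls removed the bar would change length by δ_free = Σ αᵢΔT Lᵢ = 1.2×10⁻⁶×141×380 + 11.4×10⁻⁶×141×575 = 0.9886 mm.
The walls prevent any net length change, so an axial force P (same in every segment) develops. Compatibility: P · Σ Lᵢ/(AᵢEᵢ) = δ_free.
The series flexibility is Σ Lᵢ/(AᵢEᵢ) = 380/(1100×140×10³) + 575/(1875×35×10³) = 1.123×10⁻⁵ mm/N.
P = 0.9886 / 1.123×10⁻⁵ = 88030 N = 88.03 kN, compressive.
σ_{invar} = P / A = 88030 / 1100 = 80.03 MPa.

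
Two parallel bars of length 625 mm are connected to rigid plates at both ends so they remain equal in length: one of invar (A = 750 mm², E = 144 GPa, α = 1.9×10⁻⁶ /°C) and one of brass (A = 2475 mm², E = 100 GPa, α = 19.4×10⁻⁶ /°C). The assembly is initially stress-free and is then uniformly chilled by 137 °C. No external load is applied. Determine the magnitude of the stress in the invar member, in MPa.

σ ≈ 240 MPa (compressive)

The brass has the larger α, so on cooling it would change length more than the invar if both were free. The rigid plates force a common final length, so the brass is put into tension and the invar into compression, with equal and opposite forces P (no external load).
Equating the net (thermal + elastic) strains gives |α₁ − α₂|·ΔT = P·[1/(A₁E₁) + 1/(A₂E₂)].
|α₁ − α₂|·ΔT = 17.5×10⁻⁶ × 137 = 0.002397.
1/(A₁E₁) + 1/(A₂E₂) = 1/(750×144×10³) + 1/(2475×100×10³) = 1.33×10⁻⁸ N⁻¹.
P = 0.002397 / 1.33×10⁻⁸ = 180300 N = 180.3 kN.
σ_{invar} = P/A₁ = 180300/750 = 240.4 MPa, compressive.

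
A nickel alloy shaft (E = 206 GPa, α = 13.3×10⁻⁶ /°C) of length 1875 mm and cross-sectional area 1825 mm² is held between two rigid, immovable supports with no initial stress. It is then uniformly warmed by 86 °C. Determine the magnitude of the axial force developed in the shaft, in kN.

P ≈ 430 kN (compressive)

With zero net strain, σ = E·αΔT = 206 GPa × 13.3×10⁻⁶ × 86 = 235.6 MPa.
Then P = σA = 235.6 × 1825 mm² = 430 kN, compressive.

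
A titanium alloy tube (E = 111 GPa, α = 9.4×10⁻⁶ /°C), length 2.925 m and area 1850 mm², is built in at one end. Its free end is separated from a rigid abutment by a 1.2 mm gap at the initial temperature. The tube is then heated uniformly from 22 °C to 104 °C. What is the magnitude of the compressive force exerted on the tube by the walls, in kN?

P ≈ 74 kN

If the wall were absent the tube would grow by αΔT L = 9.4×10⁻⁶ × 82 × 2925 = 2.255 mm.
This exceeds the 1.2 mm gap, so the wall pushes back. The portion of expansion that must be recovered elastically is δ_free − gap = 2.255 − 1.2 = 1.055 mm.
Compatibility: PL/(AE) = 1.055 mm, so σ = P/A = E × (1.055/2925) = 40.02 MPa.
Force on the wall = σA = 40.02 × 1850 mm² = 74.04 kN.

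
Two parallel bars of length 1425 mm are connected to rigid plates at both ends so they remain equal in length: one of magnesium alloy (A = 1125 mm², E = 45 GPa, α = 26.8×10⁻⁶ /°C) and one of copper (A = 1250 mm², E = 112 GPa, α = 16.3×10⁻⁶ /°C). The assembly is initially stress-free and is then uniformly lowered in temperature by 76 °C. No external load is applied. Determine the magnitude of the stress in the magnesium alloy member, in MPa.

Both members must finish at the same length. With the larger α, the magnesium alloy tends to over-contract; the plates restrain it, putting the magnesium alloy in tension and the copper in compression. With no external load the two internal forces are equal and opposite, magnitude P.
Setting the final lengths equal and cancelling L: (α₁ − α₂)ΔT = P/(A₁E₁) + P/(A₂E₂).
|α₁ − α₂|·ΔT = 10.5×10⁻⁶ × 76 = 0.000798.
1/(A₁E₁) + 1/(A₂E₂) = 1/(1125×45×10³) + 1/(1250×112×10³) = 2.69×10⁻⁸ N⁻¹.
P = 0.000798 / 2.69×10⁻⁸ = 29670 N = 29.67 kN.
σ_{magnesium alloy} = P/A₁ = 29670/1125 = 26.37 MPa, tensile.

σ ≈ 26.4 MPa (tensile)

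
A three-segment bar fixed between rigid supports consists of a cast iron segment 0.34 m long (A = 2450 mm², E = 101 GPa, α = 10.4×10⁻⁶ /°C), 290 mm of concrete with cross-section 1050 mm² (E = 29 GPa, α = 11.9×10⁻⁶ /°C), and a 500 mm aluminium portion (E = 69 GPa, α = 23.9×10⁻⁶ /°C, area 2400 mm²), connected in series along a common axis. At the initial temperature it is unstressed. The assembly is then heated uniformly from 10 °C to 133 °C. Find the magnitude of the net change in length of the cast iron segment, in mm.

|ΔL| ≈ 0.205 mm

With the walls removed the bar would change length by δ_free = Σ αᵢΔT Lᵢ = 10.4×10⁻⁶×123×340 + 11.9×10⁻⁶×123×290 + 23.9×10⁻⁶×123×500 = 2.329 mm.
Since the ends are fixed, an axial force P builds up, equal in every segment, with P · Σ Lᵢ/(AᵢEᵢ) = δ_free.
Σ Lᵢ/(AᵢEᵢ) = 340/(2450×101×10³) + 290/(1050×29×10³) + 500/(2400×69×10³) = 1.392×10⁻⁵ mm/N.
P = 2.329 / 1.392×10⁻⁵ = 167400 N = 167.4 kN, compressive.
For the cast iron segment, free thermal change = 10.4×10⁻⁶×123×340 = 0.4349 mm and elastic change from P = 167400×340/(2450×101×10³) = 0.23 mm; these oppose, so the net change is 0.205 mm (segment lengthens).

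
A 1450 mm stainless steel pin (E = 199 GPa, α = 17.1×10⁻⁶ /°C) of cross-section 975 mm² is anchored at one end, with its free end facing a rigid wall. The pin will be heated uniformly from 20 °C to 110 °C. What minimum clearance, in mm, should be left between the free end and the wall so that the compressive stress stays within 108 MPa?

Free expansion if unrestrained: δ_free = αΔT L = 17.1×10⁻⁶ × 90 × 1450 = 2.232 mm.
A stress of 108 MPa corresponds to the wall pushing the pin back by σL/E = 108×1450/(199×10³) = 0.7869 mm.
The gap must absorb the remainder: g_min = 2.232 − 0.7869 = 1.445 mm.

g ≈ 1.44 mm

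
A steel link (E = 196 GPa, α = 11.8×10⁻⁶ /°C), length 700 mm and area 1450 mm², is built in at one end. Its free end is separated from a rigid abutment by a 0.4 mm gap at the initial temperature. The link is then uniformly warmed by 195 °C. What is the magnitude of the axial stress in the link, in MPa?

σ ≈ 339 MPa (compressive)

Free thermal elongation = αΔT L = 11.8×10⁻⁶ × 195 × 700 = 1.611 mm.
After closing the 0.4 mm clearance, 1.611 − 0.4 = 1.211 mm of expansion remains to be suppressed by the wall.
Compatibility: PL/(AE) = 1.211 mm, so σ = P/A = E × (1.211/700) = 339 MPa.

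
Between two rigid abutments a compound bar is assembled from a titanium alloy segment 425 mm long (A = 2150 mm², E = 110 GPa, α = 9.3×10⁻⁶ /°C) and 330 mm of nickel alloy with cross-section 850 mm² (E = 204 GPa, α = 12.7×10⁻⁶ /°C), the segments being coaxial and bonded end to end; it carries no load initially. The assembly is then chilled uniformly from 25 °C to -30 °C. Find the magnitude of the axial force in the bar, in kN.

P ≈ 121 kN (tensile)

With the walls removed the bar would change length by δ_free = Σ αᵢΔT Lᵢ = 9.3×10⁻⁶×55×425 + 12.7×10⁻⁶×55×330 = 0.4479 mm.
The rigid supports impose zero overall length change; the single axial force P common to all segments must satisfy P Σ Lᵢ/(AᵢEᵢ) = δ_free.
The series flexibility is Σ Lᵢ/(AᵢEᵢ) = 425/(2150×110×10³) + 330/(850×204×10³) = 3.7×10⁻⁶ mm/N.
P = 0.4479 / 3.7×10⁻⁶ = 121000 N = 121 kN, tensile.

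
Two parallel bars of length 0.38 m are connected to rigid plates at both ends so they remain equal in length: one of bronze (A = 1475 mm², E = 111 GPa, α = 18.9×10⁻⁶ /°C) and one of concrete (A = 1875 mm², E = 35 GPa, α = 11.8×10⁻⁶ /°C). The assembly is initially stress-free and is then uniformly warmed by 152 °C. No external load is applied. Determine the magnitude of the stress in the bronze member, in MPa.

σ ≈ 34.3 MPa (compressive)

Equilibrium of a rigid end plate with no external load gives equal and opposite internal forces ±P in the two members. Since α_{bronze} > α_{concrete}, heating drives the bronze into compression and the concrete into tension.
Equating the net (thermal + elastic) strains gives |α₁ − α₂|·ΔT = P·[1/(A₁E₁) + 1/(A₂E₂)].
|α₁ − α₂|·ΔT = 7.1×10⁻⁶ × 152 = 0.001079.
1/(A₁E₁) + 1/(A₂E₂) = 1/(1475×111×10³) + 1/(1875×35×10³) = 2.135×10⁻⁸ N⁻¹.
P = 0.001079 / 2.135×10⁻⁸ = 50560 N = 50.56 kN.
σ_{bronze} = P/A₁ = 50560/1475 = 34.28 MPa, compressive.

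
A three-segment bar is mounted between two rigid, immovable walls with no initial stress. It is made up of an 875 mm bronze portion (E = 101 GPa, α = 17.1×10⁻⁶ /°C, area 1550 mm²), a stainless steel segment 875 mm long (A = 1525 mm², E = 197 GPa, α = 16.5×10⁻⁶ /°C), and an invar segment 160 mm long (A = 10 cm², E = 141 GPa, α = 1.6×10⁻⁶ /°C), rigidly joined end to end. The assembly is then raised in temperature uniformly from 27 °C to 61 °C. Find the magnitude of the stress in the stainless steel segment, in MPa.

σ ≈ 68.6 MPa (compressive)

If the supports were absent, the total length change would be Σ αᵢΔT Lᵢ = 17.1×10⁻⁶×34×875 + 16.5×10⁻⁶×34×875 + 1.6×10⁻⁶×34×160 = 1.008 mm.
The rigid supports impose zero overall length change; the single axial force P common to all segments must satisfy P Σ Lᵢ/(AᵢEᵢ) = δ_free.
Σ Lᵢ/(AᵢEᵢ) = 875/(1550×101×10³) + 875/(1525×197×10³) + 160/(1000×141×10³) = 9.637×10⁻⁶ mm/N.
Hence P = δ_free / Σ(L/AE) = 1.008/9.637×10⁻⁶ = 104.6 kN (compressive).
σ_{stainless steel} = P / A = 104600 / 1525 = 68.61 MPa.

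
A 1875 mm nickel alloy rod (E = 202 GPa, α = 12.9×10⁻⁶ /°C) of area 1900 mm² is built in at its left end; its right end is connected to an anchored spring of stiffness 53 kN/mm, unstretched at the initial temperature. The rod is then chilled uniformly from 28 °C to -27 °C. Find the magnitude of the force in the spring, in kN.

Free thermal contraction: δ_free = αΔT L = 12.9×10⁻⁶ × 55 × 1875 = 1.33 mm.
With a force P in the spring, the elastic change of the rod is PL/(AE) and that of the spring is P/k; compatibility requires their sum to equal δ_free.
P [ L/(AE) + 1/k ] = δ_free → P [ 1875/(1900×202×10³) + 1/(53×10³) ] = 1.33.
P = 1.33 / 2.375×10⁻⁵ = 56010 N.

P ≈ 56 kN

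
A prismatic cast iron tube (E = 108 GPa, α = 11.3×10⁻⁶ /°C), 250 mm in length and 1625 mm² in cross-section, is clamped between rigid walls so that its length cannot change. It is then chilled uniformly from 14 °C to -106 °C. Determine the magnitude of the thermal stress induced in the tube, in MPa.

With length fixed, the mechanical strain must cancel the thermal strain αΔT = 11.3×10⁻⁶ × 120 = 1356×10⁻⁶.
σ = EαΔT = 108×10³ × 11.3×10⁻⁶ × 120 = 146.4 MPa (tensile; the tube is trying to contract).

σ ≈ 146 MPa (tensile)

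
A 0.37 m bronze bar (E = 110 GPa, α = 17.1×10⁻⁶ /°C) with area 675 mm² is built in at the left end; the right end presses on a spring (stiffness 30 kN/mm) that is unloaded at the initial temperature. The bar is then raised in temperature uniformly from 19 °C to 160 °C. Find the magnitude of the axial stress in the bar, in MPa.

If the spring were absent the bar would lengthen by αΔT L = 17.1×10⁻⁶ × 141 × 370 = 0.8921 mm.
With a force P in the spring, the elastic change of the bar is PL/(AE) and that of the spring is P/k; compatibility requires their sum to equal δ_free.
P [ L/(AE) + 1/k ] = δ_free → P [ 370/(675×110×10³) + 1/(30×10³) ] = 0.8921.
P = 0.8921 / 3.832×10⁻⁵ = 23280 N.
σ = P/A = 23280/675 = 34.49 MPa.

σ ≈ 34.5 MPa (compressive)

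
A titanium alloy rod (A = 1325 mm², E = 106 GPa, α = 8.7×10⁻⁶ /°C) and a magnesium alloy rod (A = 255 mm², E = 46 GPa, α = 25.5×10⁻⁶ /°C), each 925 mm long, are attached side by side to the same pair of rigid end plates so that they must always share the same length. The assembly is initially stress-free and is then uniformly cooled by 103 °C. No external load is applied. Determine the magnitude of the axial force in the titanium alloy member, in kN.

The magnesium alloy has the larger α, so on cooling it would change length more than the titanium alloy if both were free. The rigid plates force a common final length, so the magnesium alloy is put into tension and the titanium alloy into compression, with equal and opposite forces P (no external load).
Equating the net (thermal + elastic) strains gives |α₁ − α₂|·ΔT = P·[1/(A₁E₁) + 1/(A₂E₂)].
|α₁ − α₂|·ΔT = 16.8×10⁻⁶ × 103 = 0.00173.
1/(A₁E₁) + 1/(A₂E₂) = 1/(1325×106×10³) + 1/(255×46×10³) = 9.237×10⁻⁸ N⁻¹.
So P = 0.00173 / 9.237×10⁻⁸ = 18.73 kN.

P ≈ 18.7 kN (compressive in the titanium alloy)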